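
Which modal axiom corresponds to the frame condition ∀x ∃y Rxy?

□ψ → ◇ψ

This is seriality; the standard corresponding axiom is D: □ψ → ◇ψ.
Suppose □ψ→◇ψ is valid. At any x set V(ψ)=W. Then □ψ at x, so ◇ψ at x, so x has a successor.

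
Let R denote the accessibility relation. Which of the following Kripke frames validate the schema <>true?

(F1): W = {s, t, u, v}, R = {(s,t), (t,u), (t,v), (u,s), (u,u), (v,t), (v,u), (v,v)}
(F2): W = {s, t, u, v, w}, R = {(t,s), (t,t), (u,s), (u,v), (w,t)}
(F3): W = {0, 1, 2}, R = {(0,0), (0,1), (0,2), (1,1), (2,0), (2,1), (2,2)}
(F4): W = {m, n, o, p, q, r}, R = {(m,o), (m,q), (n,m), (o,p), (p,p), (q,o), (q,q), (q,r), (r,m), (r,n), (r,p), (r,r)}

(F1), (F3), (F4)

The schema corresponds to seriality: forall x exists y Rxy.
(F1): holds.
(F2): fails — world s has no successor.
(F3): holds.
(F4): holds.
Valid on: (F1), (F3), (F4).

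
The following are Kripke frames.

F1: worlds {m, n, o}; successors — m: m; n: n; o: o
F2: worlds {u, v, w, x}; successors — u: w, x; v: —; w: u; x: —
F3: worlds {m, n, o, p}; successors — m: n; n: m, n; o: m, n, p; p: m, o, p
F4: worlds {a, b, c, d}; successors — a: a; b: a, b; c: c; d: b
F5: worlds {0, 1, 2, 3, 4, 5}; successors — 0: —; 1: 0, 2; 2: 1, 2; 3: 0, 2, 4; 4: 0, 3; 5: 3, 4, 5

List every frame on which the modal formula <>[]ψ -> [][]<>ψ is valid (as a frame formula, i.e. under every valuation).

F1, F4

This is the axiom for a generalized confluence (Geach) condition; its first-order frame correspondent is forall x forall y forall z ((xRy & x R^2 z) -> exists w (yRw & zRw)).
F1: holds.
F2: fails — uRw, uR²u but no t with wRt and uRt.
F3: fails — oRm, oR²p but no w with mRw and pRw.
F4: holds.
F5: fails — 1R0, 1R²1 but no w with 0Rw and 1Rw.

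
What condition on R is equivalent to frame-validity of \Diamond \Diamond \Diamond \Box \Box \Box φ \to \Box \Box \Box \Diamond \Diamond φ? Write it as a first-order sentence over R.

\forall x \forall y \forall z ((x R^3 y \wedge x R^3 z) \to \exists w (y R^3 w \wedge z R^2 w))

This is a Sahlqvist (Geach-type) schema ◇^3□^3φ → □^3◇^2φ.
Minimal-valuation argument: fix x; take any y with xR^3y and any z with xR^3z. Set V(φ) to the set of worlds R-reachable from y in exactly 3 steps. Then □^3φ holds at y, so the antecedent holds at x; validity forces ◇^2φ at z, giving a w with zR^2w and yR^3w.
First-order correspondent: \forall x \forall y \forall z ((x R^3 y \wedge x R^3 z) \to \exists w (y R^3 w \wedge z R^2 w)).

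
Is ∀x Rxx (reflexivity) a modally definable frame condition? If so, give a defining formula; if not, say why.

Definable; □r → r defines it

The condition is reflexivity. A defining modal formula is □r → r.
Suppose □r→r is valid. At any x set V(r)={w : Rxw}. Then □r holds at x, so r holds at x, i.e. Rxx.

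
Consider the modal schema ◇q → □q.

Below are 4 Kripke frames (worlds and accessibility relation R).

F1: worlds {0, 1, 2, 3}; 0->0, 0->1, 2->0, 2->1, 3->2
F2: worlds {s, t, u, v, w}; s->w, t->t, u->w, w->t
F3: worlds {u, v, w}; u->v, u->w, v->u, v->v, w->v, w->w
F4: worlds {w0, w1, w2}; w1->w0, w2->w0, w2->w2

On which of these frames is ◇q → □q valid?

The schema corresponds to partial functionality: ∀x ∀y ∀z (Rxy ∧ Rxz → y = z).
F1: fails — 0 sees both 0 and 1.
F2: ✓.
F3: fails — u sees both v and w.
F4: fails — w2 sees both w0 and w2.

F2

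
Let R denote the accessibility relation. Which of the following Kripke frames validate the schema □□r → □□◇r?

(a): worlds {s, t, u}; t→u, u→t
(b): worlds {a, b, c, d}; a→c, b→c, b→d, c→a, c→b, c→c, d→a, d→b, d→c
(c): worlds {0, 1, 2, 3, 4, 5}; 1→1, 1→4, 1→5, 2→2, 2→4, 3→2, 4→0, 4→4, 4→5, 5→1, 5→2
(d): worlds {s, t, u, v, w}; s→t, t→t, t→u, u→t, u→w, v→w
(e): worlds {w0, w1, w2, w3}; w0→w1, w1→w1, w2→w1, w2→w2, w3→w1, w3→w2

(b), (e)

Frame correspondent (Sahlqvist): ∀x ∀z (xR²z → ∃w (xR²w ∧ zRw)) — i.e. a generalized confluence (Geach) condition.
(a): fails — tR²t but no w with tR²w and tRw.
(b): condition met.
(c): fails — 1R²0 but no w with 1R²w and 0Rw.
(d): fails — tR²w but no w* with tR²w* and wRw*.
(e): condition met.
Valid on: (b), (e).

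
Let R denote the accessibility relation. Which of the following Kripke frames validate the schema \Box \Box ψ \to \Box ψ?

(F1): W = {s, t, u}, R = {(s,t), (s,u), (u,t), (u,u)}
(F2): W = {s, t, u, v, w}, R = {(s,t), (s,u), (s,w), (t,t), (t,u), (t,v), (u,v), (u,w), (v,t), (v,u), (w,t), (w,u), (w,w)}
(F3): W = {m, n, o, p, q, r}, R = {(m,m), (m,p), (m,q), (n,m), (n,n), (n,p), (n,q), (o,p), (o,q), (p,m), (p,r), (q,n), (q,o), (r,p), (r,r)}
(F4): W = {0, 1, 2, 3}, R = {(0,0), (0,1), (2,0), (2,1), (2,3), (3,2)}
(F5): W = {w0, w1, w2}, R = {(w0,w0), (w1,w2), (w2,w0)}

(F1)

This is the axiom for density; its first-order frame correspondent is \forall x \forall y (Rxy \to \exists z (Rxz \wedge Rzy)).
(F1): holds.
(F2): fails — Ruv but no z with Ruz and Rzv.
(F3): fails — Rop but no z with Roz and Rzp.
(F4): fails — R32 but no z with R3z and Rz2.
(F5): fails — Rw1w2 but no z with Rw1z and Rzw2.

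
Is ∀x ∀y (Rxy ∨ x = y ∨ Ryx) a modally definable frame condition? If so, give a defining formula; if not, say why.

Not definable by any modal formula

If a class were modally definable it would be closed under disjoint unions (Goldblatt–Thomason).
Take 2 disjoint single-world reflexive frames: each is trivially connected, but their disjoint union has 2 worlds with no edge between distinct components, so it is not connected.
So no modal formula (or set of formulas) defines exactly the connected frames.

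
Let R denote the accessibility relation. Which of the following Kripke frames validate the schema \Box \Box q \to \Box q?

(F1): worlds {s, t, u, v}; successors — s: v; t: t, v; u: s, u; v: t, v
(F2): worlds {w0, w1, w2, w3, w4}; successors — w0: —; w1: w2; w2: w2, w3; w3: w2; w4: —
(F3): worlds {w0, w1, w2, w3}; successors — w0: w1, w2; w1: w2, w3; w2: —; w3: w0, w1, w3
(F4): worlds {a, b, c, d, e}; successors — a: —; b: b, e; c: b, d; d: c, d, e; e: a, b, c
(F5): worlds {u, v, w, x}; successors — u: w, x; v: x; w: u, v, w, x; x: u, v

(F1), (F2)

This is the axiom for density; its first-order frame correspondent is \forall x \forall y (Rxy \to \exists z (Rxz \wedge Rzy)).
(F1): condition met.
(F2): condition met.
(F3): fails — Rw1w2 but no z with Rw1z and Rzw2.
(F4): fails — Rea but no z with Rez and Rza.
(F5): fails — Rvx but no z with Rvz and Rzx.
Valid on: (F1), (F2).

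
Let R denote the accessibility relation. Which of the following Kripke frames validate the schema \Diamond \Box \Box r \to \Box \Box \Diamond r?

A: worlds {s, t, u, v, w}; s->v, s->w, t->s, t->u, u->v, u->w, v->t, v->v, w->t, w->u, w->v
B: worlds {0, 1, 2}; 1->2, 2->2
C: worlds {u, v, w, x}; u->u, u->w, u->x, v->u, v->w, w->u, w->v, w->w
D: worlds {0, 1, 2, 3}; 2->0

B, D

This is the axiom for a generalized confluence (Geach) condition; its first-order frame correspondent is \forall x \forall y \forall z ((xRy \wedge x R^2 z) \to \exists w (y R^2 w \wedge zRw)).
A: fails — vRt, vR²t but no w* with tR²w* and tRw*.
B: condition met.
C: fails — uRu, uR²x but no t with uR²t and xRt.
D: condition met.
Valid on: B, D.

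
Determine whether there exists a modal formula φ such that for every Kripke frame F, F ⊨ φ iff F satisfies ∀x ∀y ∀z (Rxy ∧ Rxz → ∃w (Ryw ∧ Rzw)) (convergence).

The condition is convergence. A defining modal formula is ◇□r → □◇r.
Suppose ◇□r→□◇r is valid. Take Rxy, Rxz and set V(r)={w : Ryw}. Then □r at y so ◇□r at x, so □◇r at x, so ◇r at z, giving w with Rzw and Ryw.

Yes — defined by ◇□r → □◇r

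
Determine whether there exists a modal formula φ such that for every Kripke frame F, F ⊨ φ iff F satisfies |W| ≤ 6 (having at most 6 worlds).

Any modally definable frame class is closed under disjoint unions.
Any modal formula valid on each of 7 disjoint one-world frames is valid on their disjoint union (validity is preserved under disjoint unions). Each one-world frame has |W|=1≤6, but the union has |W|=7.
So the class is not modally definable.

Not modally definable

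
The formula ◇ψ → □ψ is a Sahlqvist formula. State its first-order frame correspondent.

partial functionality

Suppose ◇ψ→□ψ is valid. Take Rxy, Rxz and set V(ψ)={y}. Then ◇ψ at x, so □ψ at x, so ψ at z, i.e. z=y.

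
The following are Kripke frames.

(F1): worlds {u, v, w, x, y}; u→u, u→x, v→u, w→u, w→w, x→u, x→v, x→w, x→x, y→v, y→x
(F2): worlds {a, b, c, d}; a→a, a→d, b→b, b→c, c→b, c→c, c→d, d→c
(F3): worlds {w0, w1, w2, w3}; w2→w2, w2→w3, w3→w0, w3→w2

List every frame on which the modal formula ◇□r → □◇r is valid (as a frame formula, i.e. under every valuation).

Frame correspondent (Sahlqvist): ∀x ∀y ∀z (Rxy ∧ Rxz → ∃w (Ryw ∧ Rzw)) — i.e. convergence.
(F1): ✓.
(F2): fails — Raa and Rad but a and d have no common successor.
(F3): fails — Rw3w0 and Rw3w0 but w0 and w0 have no common successor.
Valid on: (F1).

(F1)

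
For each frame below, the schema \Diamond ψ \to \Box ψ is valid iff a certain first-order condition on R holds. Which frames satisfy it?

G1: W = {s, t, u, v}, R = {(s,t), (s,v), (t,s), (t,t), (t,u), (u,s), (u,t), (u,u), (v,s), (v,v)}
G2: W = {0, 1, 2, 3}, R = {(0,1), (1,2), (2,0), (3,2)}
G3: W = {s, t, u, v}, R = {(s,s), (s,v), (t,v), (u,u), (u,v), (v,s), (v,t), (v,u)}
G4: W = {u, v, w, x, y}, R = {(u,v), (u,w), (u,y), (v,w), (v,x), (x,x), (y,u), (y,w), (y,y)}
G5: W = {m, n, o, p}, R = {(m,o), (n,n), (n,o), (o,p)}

This is the axiom for partial functionality; its first-order frame correspondent is \forall x \forall y \forall z (Rxy \wedge Rxz \to y = z).
G1: fails — s sees both t and v.
G2: condition met.
G3: fails — s sees both s and v.
G4: fails — u sees both v and w.
G5: fails — n sees both n and o.
Valid on: G2.

G2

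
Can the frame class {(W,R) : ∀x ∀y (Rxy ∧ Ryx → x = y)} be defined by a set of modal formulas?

Not modally definable

If a class were modally definable it would be closed under surjective bounded morphisms (Goldblatt–Thomason).
The 8-cycle (worlds s,t,u,v,w,x,y,z with s→t→u→v→w→x→y→z→s) is antisymmetric. Sending even-indexed worlds to s and odd-indexed worlds to t is a surjective bounded morphism onto the two-world frame with s↔t, which is not antisymmetric.
So no modal formula (or set of formulas) defines exactly the antisymmetric frames.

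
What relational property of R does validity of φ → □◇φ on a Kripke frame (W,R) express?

This is the B axiom.
It corresponds to symmetry: ∀x ∀y (Rxy → Ryx).

Symmetry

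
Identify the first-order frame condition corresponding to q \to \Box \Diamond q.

symmetry

Suppose q→□◇q is valid. Take Rxy and set V(q)={x}. Then q at x, so □◇q at x, so ◇q at y, so some z with Ryz has q; z=x, i.e. Ryx.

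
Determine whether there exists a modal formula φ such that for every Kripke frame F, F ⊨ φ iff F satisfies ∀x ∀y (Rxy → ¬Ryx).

Not definable by any modal formula

Any modally definable frame class is closed under surjective bounded morphisms.
The 3-cycle (worlds a,b,c with a→b→c→a) is asymmetric. Mapping every world to a single reflexive point • is a surjective bounded morphism, and the reflexive point is not asymmetric (R•• but asymmetry requires ¬R••).
So the class is not modally definable.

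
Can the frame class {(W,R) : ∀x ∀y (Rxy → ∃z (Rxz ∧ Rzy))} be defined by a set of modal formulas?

The condition is density. A defining modal formula is □□q → □q.
Suppose □□q→□q is valid. Take Rxy and set V(q)={w : xR²w}. Then □□q at x, so □q at x, so q at y, i.e. ∃z(Rxz∧Rzy).

Yes — defined by □□q → □q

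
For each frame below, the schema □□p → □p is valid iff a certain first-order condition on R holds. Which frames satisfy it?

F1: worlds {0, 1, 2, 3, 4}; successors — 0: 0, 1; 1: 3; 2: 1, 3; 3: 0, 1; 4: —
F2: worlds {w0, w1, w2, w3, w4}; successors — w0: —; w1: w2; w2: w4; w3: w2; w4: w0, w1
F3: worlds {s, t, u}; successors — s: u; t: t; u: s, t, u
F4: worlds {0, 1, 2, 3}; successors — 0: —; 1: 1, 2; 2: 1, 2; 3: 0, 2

F3

This is the axiom for density; its first-order frame correspondent is ∀x ∀y (Rxy → ∃z (Rxz ∧ Rzy)).
F1: fails — R13 but no z with R1z and Rz3.
F2: fails — Rw1w2 but no z with Rw1z and Rzw2.
F3: holds.
F4: fails — R30 but no z with R3z and Rz0.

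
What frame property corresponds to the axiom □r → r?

Suppose □r→r is valid. At any x set V(r)={w : Rxw}. Then □r holds at x, so r holds at x, i.e. Rxx.

reflexivity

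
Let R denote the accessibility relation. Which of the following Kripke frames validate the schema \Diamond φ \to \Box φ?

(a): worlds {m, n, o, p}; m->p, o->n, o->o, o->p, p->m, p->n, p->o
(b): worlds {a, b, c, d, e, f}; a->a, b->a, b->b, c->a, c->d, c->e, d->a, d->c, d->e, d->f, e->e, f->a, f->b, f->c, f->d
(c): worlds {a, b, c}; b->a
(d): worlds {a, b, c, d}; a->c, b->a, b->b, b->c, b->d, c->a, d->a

(c)

The schema corresponds to partial functionality: \forall x \forall y \forall z (Rxy \wedge Rxz \to y = z).
(a): fails — o sees both n and o.
(b): fails — b sees both a and b.
(c): satisfies the condition.
(d): fails — b sees both a and b.
Valid on: (c).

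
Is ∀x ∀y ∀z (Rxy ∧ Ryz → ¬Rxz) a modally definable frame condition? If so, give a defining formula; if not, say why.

No — not modally definable

Modal frame validity is preserved under surjective bounded morphisms.
The 7-cycle (worlds 0,1,2,3,4,5,6 with 0→1→2→3→4→5→6→0) is intransitive. Mapping every world to a single reflexive point • is a surjective bounded morphism; the reflexive point is not intransitive (R••∧R•• but R••).
So the class is not modally definable.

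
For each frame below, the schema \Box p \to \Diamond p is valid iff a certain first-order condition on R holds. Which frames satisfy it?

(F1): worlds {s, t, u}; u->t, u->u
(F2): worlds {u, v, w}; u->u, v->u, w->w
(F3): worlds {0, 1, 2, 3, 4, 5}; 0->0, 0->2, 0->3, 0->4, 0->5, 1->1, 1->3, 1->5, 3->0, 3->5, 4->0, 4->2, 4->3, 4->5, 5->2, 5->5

The schema corresponds to seriality: \forall x \exists y Rxy.
(F1): fails — world s has no successor.
(F2): condition met.
(F3): fails — world 2 has no successor.
Valid on: (F2).

(F2)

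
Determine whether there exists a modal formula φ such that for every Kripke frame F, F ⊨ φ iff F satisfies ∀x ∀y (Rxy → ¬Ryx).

If a class were modally definable it would be closed under surjective bounded morphisms (Goldblatt–Thomason).
The 5-cycle (worlds 0,1,2,3,4 with 0→1→2→3→4→0) is asymmetric. Mapping every world to a single reflexive point • is a surjective bounded morphism, and the reflexive point is not asymmetric (R•• but asymmetry requires ¬R••).
Hence asymmetry is not modally definable.

Not definable by any modal formula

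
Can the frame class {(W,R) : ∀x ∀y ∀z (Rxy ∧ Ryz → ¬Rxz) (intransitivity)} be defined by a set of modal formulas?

Modal frame validity is preserved under surjective bounded morphisms.
The 3-cycle (worlds w0,w1,w2 with w0→w1→w2→w0) is intransitive. Mapping every world to a single reflexive point • is a surjective bounded morphism; the reflexive point is not intransitive (R••∧R•• but R••).
So no modal formula (or set of formulas) defines exactly the intransitive frames.

No — not modally definable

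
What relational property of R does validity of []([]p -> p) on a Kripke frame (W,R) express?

Suppose □(□p→p) is valid. Take Rxy and set V(p)={w : Ryw}. Then at y, □p holds; since □(□p→p) at x, □p→p at y, so p at y, i.e. Ryy.
The converse is a direct semantic check.
Frame condition: forall x forall y (Rxy -> Ryy).

shift-reflexivity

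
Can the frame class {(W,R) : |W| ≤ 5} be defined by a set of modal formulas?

Modal frame validity is preserved under disjoint unions.
Any modal formula valid on each of 6 disjoint one-world frames is valid on their disjoint union (validity is preserved under disjoint unions). Each one-world frame has |W|=1≤5, but the union has |W|=6.
So no modal formula (or set of formulas) defines exactly the |W|≤5 frames.

Not modally definable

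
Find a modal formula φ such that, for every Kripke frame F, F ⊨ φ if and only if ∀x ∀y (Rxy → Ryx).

A defining formula is s → □◇s (the B axiom).

s → □◇s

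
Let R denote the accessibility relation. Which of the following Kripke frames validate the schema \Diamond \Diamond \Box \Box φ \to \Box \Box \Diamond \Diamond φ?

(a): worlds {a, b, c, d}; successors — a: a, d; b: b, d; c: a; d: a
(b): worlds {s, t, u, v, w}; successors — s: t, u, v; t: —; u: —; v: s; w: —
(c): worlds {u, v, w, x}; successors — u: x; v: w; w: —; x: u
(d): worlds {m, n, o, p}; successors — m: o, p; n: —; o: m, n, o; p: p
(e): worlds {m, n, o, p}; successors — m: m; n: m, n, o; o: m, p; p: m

The schema corresponds to a generalized confluence (Geach) condition: \forall x \forall y \forall z ((x R^2 y \wedge x R^2 z) \to \exists w (y R^2 w \wedge z R^2 w)).
(a): holds.
(b): fails — vR²t, vR²t but no w* with tR²w* and tR²w*.
(c): holds.
(d): fails — mR²m, mR²n but no w with mR²w and nR²w.
(e): holds.

(a), (c), (e)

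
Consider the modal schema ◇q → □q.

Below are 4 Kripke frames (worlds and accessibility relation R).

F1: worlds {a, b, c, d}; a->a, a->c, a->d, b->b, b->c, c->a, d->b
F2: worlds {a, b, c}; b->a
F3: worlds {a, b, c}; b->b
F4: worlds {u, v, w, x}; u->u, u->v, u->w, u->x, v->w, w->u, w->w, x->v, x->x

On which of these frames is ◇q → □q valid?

F2, F3

Frame correspondent (Sahlqvist): ∀x ∀y ∀z (Rxy ∧ Rxz → y = z) — i.e. partial functionality.
F1: fails — a sees both a and c.
F2: holds.
F3: holds.
F4: fails — u sees both u and v.
Valid on: F2, F3.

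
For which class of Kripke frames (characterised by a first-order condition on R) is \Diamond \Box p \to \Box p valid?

Replacing p by ¬p and contraposing gives the equivalent schema ◇p → □◇p.
Suppose ◇p→□◇p is valid. Take Rxy, Rxz and set V(p)={y}. Then ◇p at x, so □◇p at x, so ◇p at z, so some w with Rzw has p; w=y, i.e. Rzy. By symmetry of the argument, Ryz.
Conversely, any frame satisfying \forall x \forall y \forall z (Rxy \wedge Rxz \to Ryz) validates the schema.
Frame condition: \forall x \forall y \forall z (Rxy \wedge Rxz \to Ryz).

The Euclidean property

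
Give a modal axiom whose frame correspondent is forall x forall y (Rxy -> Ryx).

A defining formula is ψ → □◇ψ (the B axiom).
Suppose ψ→□◇ψ is valid. Take Rxy and set V(ψ)={x}. Then ψ at x, so □◇ψ at x, so ◇ψ at y, so some z with Ryz has ψ; z=x, i.e. Ryx.

ψ → □◇ψ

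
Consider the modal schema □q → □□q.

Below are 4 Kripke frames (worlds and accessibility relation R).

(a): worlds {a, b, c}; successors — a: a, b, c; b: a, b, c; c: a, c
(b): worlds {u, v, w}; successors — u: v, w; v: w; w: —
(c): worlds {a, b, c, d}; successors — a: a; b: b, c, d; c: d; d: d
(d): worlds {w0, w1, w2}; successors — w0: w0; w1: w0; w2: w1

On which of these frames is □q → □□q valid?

(b), (c)

Frame correspondent (Sahlqvist): ∀x ∀y ∀z (Rxy ∧ Ryz → Rxz) — i.e. transitivity.
(a): fails — Rca and Rab but not Rcb.
(b): condition met.
(c): condition met.
(d): fails — Rw2w1 and Rw1w0 but not Rw2w0.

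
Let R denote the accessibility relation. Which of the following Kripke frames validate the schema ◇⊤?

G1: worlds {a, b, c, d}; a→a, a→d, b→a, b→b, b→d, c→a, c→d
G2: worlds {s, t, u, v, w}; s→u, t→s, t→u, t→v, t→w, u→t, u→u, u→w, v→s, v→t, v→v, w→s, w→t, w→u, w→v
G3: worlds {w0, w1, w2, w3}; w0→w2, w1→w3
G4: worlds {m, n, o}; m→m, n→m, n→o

The schema corresponds to seriality: ∀x ∃y Rxy.
G1: fails — world d has no successor.
G2: satisfies the condition.
G3: fails — world w2 has no successor.
G4: fails — world o has no successor.
Valid on: G2.

G2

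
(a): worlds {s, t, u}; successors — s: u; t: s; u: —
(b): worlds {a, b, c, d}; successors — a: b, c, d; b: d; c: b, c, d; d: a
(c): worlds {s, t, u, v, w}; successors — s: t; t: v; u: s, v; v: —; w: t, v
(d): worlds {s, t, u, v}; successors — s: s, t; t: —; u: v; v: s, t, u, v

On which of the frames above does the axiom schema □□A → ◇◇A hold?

Frame correspondent (Sahlqvist): ∀x ∃w (xR²w ∧ xR²w) — i.e. a generalized confluence (Geach) condition.
(a): fails — at s but no w with sR²w and sR²w.
(b): holds.
(c): fails — at t but no w* with tR²w* and tR²w*.
(d): fails — at t but no w with tR²w and tR²w.

(b)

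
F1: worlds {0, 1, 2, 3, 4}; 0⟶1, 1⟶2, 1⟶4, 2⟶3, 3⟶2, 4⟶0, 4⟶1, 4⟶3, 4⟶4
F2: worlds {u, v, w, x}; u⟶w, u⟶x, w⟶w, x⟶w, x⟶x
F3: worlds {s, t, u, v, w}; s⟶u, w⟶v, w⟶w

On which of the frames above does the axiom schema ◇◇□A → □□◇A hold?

F2

Frame correspondent (Sahlqvist): ∀x ∀y ∀z ((xR²y ∧ xR²z) → ∃w (yRw ∧ zRw)) — i.e. a generalized confluence (Geach) condition.
F1: fails — 1R²0, 1R²1 but no w with 0Rw and 1Rw.
F2: holds.
F3: fails — wR²v, wR²v but no w* with vRw* and vRw*.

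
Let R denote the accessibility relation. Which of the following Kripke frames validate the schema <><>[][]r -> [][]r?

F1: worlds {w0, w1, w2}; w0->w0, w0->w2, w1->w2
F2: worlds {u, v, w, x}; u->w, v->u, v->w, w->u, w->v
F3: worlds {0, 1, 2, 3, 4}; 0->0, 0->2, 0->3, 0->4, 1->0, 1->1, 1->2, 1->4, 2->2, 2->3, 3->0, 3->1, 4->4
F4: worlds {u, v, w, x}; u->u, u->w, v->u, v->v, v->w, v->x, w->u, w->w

none

The schema corresponds to a generalized confluence (Geach) condition: forall x forall y forall z ((x R^2 y & x R^2 z) -> exists w (y R^2 w & z = w)).
F1: fails — w0R²w2, w0R²w0 but no w with w2R²w and w0=w.
F2: fails — vR²u, vR²w but no t with uR²t and w=t.
F3: fails — 0R²2, 0R²4 but no w with 2R²w and 4=w.
F4: fails — vR²u, vR²v but no t with uR²t and v=t.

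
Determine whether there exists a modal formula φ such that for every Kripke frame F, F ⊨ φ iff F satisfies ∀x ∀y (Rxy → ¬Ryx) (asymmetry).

No

If a class were modally definable it would be closed under surjective bounded morphisms (Goldblatt–Thomason).
The 4-cycle (worlds s,t,u,v with s→t→u→v→s) is asymmetric. Mapping every world to a single reflexive point • is a surjective bounded morphism, and the reflexive point is not asymmetric (R•• but asymmetry requires ¬R••).
Hence asymmetry is not modally definable.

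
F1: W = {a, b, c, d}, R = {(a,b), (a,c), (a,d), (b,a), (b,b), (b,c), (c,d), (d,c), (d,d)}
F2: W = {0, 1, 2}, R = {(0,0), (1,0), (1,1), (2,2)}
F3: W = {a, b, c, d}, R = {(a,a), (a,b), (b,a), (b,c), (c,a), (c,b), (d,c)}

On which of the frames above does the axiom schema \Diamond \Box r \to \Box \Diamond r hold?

Frame correspondent (Sahlqvist): \forall x \forall y \forall z (Rxy \wedge Rxz \to \exists w (Ryw \wedge Rzw)) — i.e. convergence.
F1: fails — Rab and Rac but b and c have no common successor.
F2: ✓.
F3: ✓.
Valid on: F2, F3.

F2, F3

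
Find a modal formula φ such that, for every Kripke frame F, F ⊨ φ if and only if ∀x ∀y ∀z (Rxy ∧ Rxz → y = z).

A defining formula is ◇p → □p (the CD axiom).
Suppose ◇p→□p is valid. Take Rxy, Rxz and set V(p)={y}. Then ◇p at x, so □p at x, so p at z, i.e. z=y.

◇p → □p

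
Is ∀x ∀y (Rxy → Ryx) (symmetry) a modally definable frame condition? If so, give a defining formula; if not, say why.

This is a Sahlqvist condition; the B axiom p → □◇p defines it.

Yes — defined by p → □◇p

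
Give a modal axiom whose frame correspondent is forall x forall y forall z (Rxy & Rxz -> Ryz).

◇r → □◇r

A defining formula is ◇r → □◇r (the 5 axiom).
Suppose ◇r→□◇r is valid. Take Rxy, Rxz and set V(r)={y}. Then ◇r at x, so □◇r at x, so ◇r at z, so some w with Rzw has r; w=y, i.e. Rzy. By symmetry of the argument, Ryz.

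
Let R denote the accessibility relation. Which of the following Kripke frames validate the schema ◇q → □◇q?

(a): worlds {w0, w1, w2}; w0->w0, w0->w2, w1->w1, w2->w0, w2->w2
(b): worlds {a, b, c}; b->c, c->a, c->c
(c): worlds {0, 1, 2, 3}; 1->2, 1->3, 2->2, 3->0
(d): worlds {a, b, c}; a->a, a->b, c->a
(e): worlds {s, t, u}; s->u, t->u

This is the axiom for the Euclidean property; its first-order frame correspondent is ∀x ∀y ∀z (Rxy ∧ Rxz → Ryz).
(a): condition met.
(b): fails — Rca and Rca but not Raa.
(c): fails — R12 and R13 but not R23.
(d): fails — Rab and Raa but not Rba.
(e): fails — Rsu and Rsu but not Ruu.
Valid on: (a).

(a)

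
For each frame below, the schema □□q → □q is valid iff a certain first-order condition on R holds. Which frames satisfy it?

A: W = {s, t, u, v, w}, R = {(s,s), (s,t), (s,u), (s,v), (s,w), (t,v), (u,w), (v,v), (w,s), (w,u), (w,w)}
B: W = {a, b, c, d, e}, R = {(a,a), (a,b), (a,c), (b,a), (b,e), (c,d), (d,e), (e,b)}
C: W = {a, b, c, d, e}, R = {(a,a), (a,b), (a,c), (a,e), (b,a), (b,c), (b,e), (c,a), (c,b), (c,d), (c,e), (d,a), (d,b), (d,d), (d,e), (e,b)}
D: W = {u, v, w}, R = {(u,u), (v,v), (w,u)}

A, D

Frame correspondent (Sahlqvist): ∀x ∀y (Rxy → ∃z (Rxz ∧ Rzy)) — i.e. density.
A: ✓.
B: fails — Rde but no z with Rdz and Rze.
C: fails — Reb but no z with Rez and Rzb.
D: ✓.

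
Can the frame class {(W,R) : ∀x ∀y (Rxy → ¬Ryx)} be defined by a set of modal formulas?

Any modally definable frame class is closed under surjective bounded morphisms.
The 4-cycle (worlds 0,1,2,3 with 0→1→2→3→0) is asymmetric. Mapping every world to a single reflexive point • is a surjective bounded morphism, and the reflexive point is not asymmetric (R•• but asymmetry requires ¬R••).
Hence asymmetry is not modally definable.

Not definable by any modal formula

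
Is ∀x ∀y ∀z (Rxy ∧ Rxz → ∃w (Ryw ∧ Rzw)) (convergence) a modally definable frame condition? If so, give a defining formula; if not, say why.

Yes — defined by ◇□p → □◇p

The condition is convergence. A defining modal formula is ◇□p → □◇p.
Suppose ◇□p→□◇p is valid. Take Rxy, Rxz and set V(p)={w : Ryw}. Then □p at y so ◇□p at x, so □◇p at x, so ◇p at z, giving w with Rzw and Ryw.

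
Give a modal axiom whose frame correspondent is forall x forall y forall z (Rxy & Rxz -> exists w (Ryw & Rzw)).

◇□r → □◇r

The condition is convergence. The .2 schema ◇□r → □◇r defines it.
Suppose ◇□r→□◇r is valid. Take Rxy, Rxz and set V(r)={w : Ryw}. Then □r at y so ◇□r at x, so □◇r at x, so ◇r at z, giving w with Rzw and Ryw.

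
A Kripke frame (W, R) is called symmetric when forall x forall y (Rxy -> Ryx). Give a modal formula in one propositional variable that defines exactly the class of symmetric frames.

The condition is symmetry. The B schema ψ → □◇ψ defines it.

ψ → □◇ψ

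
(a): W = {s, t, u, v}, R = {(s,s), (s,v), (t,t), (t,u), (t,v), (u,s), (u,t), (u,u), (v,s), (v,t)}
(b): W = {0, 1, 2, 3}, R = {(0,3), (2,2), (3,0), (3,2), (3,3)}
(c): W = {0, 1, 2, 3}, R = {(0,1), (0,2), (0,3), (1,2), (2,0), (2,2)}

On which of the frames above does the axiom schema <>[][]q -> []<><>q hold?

Frame correspondent (Sahlqvist): forall x forall y forall z ((xRy & xRz) -> exists w (y R^2 w & z R^2 w)) — i.e. a generalized confluence (Geach) condition.
(a): holds.
(b): holds.
(c): fails — 0R1, 0R3 but no w with 1R²w and 3R²w.
Valid on: (a), (b).

(a), (b)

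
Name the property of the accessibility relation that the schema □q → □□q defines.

transitivity: ∀x ∀y ∀z (Rxy ∧ Ryz → Rxz)

This is the 4 axiom.
It corresponds to transitivity: ∀x ∀y ∀z (Rxy ∧ Ryz → Rxz).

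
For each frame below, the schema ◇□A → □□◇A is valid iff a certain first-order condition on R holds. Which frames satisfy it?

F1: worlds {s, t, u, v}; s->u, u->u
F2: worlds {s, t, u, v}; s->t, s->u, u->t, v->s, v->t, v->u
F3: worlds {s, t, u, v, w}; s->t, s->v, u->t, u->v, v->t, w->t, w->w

F1

This is the axiom for a generalized confluence (Geach) condition; its first-order frame correspondent is ∀x ∀y ∀z ((xRy ∧ xR²z) → ∃w (yRw ∧ zRw)).
F1: condition met.
F2: fails — sRt, sR²t but no w with tRw and tRw.
F3: fails — sRt, sR²t but no w* with tRw* and tRw*.
Valid on: F1.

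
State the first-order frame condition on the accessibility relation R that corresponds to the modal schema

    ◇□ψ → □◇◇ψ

This is a Sahlqvist (Geach-type) schema ◇^1□^1ψ → □^1◇^2ψ.
First-order correspondent: ∀x ∀y ∀z ((xRy ∧ xRz) → ∃w (yRw ∧ zR²w)).

∀x ∀y ∀z ((xRy ∧ xRz) → ∃w (yRw ∧ zR²w))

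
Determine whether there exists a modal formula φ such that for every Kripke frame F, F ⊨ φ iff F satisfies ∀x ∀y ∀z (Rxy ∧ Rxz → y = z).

Yes, by ◇r → □r

This is a Sahlqvist condition; the CD axiom ◇r → □r defines it.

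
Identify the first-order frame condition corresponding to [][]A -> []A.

density: forall x forall y (Rxy -> exists z (Rxz & Rzy))

This schema is the C4 axiom.
Its frame correspondent is density — forall x forall y (Rxy -> exists z (Rxz & Rzy)).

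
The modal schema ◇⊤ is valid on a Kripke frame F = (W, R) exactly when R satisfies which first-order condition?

seriality: ∀x ∃y Rxy

This schema is equivalent to the D axiom □q → ◇q.
Its frame correspondent is seriality — ∀x ∃y Rxy.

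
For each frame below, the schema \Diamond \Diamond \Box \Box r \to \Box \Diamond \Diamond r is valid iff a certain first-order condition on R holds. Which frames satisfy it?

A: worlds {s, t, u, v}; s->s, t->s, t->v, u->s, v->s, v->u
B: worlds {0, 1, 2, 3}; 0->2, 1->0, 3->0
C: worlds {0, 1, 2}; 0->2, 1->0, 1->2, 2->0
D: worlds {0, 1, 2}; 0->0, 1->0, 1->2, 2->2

Frame correspondent (Sahlqvist): \forall x \forall y \forall z ((x R^2 y \wedge xRz) \to \exists w (y R^2 w \wedge z R^2 w)) — i.e. a generalized confluence (Geach) condition.
A: satisfies the condition.
B: fails — 1R²2, 1R0 but no w with 2R²w and 0R²w.
C: fails — 0R²0, 0R2 but no w with 0R²w and 2R²w.
D: fails — 1R²0, 1R2 but no w with 0R²w and 2R²w.
Valid on: A.

A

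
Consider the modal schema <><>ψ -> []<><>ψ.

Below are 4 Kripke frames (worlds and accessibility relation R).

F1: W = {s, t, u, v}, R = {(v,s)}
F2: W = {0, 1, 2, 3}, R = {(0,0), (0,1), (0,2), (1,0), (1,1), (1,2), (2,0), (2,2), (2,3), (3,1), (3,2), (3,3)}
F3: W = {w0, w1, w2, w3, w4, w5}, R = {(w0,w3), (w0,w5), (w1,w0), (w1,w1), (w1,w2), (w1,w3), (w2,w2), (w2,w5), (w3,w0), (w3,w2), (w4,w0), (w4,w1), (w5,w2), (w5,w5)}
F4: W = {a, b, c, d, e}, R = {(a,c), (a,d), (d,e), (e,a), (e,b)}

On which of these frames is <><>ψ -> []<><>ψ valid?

Frame correspondent (Sahlqvist): forall x forall y forall z ((x R^2 y & xRz) -> exists w (y = w & z R^2 w)) — i.e. a generalized confluence (Geach) condition.
F1: ✓.
F2: ✓.
F3: fails — w0R²w0, w0Rw3 but no w with w0=w and w3R²w.
F4: fails — aR²e, aRc but no w with e=w and cR²w.

F1, F2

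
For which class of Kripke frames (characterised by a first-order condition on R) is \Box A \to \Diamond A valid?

seriality: \forall x \exists y Rxy

Suppose □A→◇A is valid. At any x set V(A)=W. Then □A at x, so ◇A at x, so x has a successor.
The converse is a direct semantic check.
So the correspondent is seriality.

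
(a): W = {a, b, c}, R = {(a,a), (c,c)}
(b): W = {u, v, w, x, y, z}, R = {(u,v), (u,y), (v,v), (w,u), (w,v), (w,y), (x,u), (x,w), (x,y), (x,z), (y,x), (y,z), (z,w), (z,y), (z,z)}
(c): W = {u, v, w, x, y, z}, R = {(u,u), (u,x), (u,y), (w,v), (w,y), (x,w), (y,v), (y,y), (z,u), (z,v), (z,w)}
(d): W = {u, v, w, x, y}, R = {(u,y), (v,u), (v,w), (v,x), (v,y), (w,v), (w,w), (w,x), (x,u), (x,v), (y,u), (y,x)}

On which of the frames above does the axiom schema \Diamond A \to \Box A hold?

This is the axiom for partial functionality; its first-order frame correspondent is \forall x \forall y \forall z (Rxy \wedge Rxz \to y = z).
(a): condition met.
(b): fails — u sees both v and y.
(c): fails — u sees both u and x.
(d): fails — v sees both u and w.
Valid on: (a).

(a)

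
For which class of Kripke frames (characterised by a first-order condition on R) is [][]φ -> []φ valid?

This schema is the C4 axiom.
It corresponds to density: forall x forall y (Rxy -> exists z (Rxz & Rzy)).

density: forall x forall y (Rxy -> exists z (Rxz & Rzy))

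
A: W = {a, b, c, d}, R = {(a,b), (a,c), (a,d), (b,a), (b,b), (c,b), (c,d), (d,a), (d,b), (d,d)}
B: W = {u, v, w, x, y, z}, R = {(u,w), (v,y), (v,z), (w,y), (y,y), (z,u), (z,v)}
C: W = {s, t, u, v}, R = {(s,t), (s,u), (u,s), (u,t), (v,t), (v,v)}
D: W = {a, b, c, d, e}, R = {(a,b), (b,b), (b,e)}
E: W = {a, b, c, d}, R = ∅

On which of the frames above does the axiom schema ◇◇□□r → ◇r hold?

Frame correspondent (Sahlqvist): ∀x ∀y (xR²y → ∃w (yR²w ∧ xRw)) — i.e. a generalized confluence (Geach) condition.
A: condition met.
B: fails — uR²y but no t with yR²t and uRt.
C: fails — sR²t but no w with tR²w and sRw.
D: fails — aR²e but no w with eR²w and aRw.
E: condition met.

A, E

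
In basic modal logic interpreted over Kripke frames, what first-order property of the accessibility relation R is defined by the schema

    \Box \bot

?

This is the Ver axiom.
Its frame correspondent is emptiness of R — \forall x \forall y \neg Rxy.

emptiness of R: \forall x \forall y \neg Rxy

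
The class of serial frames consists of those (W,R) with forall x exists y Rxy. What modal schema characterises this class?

The condition is seriality. The D schema □r → ◇r defines it.
Suppose □r→◇r is valid. At any x set V(r)=W. Then □r at x, so ◇r at x, so x has a successor.

□r → ◇r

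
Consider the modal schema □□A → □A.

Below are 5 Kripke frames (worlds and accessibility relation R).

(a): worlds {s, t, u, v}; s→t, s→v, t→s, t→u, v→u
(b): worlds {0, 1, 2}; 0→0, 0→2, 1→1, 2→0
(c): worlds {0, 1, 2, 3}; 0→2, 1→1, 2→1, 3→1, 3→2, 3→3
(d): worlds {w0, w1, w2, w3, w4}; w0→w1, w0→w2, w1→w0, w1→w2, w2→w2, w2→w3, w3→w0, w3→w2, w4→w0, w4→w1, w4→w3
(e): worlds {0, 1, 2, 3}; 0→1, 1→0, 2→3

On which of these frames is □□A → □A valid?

(b)

This is the axiom for density; its first-order frame correspondent is ∀x ∀y (Rxy → ∃z (Rxz ∧ Rzy)).
(a): fails — Rvu but no z with Rvz and Rzu.
(b): holds.
(c): fails — R02 but no z with R0z and Rz2.
(d): fails — Rw1w0 but no z with Rw1z and Rzw0.
(e): fails — R01 but no z with R0z and Rz1.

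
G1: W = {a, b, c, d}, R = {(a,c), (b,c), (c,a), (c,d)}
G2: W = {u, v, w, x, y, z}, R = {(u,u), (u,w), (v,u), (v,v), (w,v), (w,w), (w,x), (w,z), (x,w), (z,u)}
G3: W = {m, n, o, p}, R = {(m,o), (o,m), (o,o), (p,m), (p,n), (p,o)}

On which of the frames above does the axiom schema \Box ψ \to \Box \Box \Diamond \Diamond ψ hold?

G2, G3

Frame correspondent (Sahlqvist): \forall x \forall z (x R^2 z \to \exists w (xRw \wedge z R^2 w)) — i.e. a generalized confluence (Geach) condition.
G1: fails — aR²a but no w with aRw and aR²w.
G2: condition met.
G3: condition met.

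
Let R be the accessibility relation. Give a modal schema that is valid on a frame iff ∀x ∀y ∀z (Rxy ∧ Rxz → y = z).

◇p → □p

This is partial functionality; the standard corresponding axiom is CD: ◇p → □p.
Suppose ◇p→□p is valid. Take Rxy, Rxz and set V(p)={y}. Then ◇p at x, so □p at x, so p at z, i.e. z=y.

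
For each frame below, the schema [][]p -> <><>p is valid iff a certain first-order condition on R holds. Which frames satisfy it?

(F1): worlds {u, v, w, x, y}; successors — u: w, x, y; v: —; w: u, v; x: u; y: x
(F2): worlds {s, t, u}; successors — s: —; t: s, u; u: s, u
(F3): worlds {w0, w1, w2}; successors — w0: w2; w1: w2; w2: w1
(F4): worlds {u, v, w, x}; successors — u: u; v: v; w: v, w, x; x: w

Frame correspondent (Sahlqvist): forall x exists w (x R^2 w & x R^2 w) — i.e. a generalized confluence (Geach) condition.
(F1): fails — at v but no t with vR²t and vR²t.
(F2): fails — at s but no w with sR²w and sR²w.
(F3): holds.
(F4): holds.
Valid on: (F3), (F4).

(F3), (F4)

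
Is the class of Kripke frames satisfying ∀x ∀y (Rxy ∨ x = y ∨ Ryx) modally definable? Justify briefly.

No — not modally definable

Any modally definable frame class is closed under disjoint unions.
Take 4 disjoint single-world reflexive frames: each is trivially connected, but their disjoint union has 4 worlds with no edge between distinct components, so it is not connected.
Hence connectedness of R is not modally definable.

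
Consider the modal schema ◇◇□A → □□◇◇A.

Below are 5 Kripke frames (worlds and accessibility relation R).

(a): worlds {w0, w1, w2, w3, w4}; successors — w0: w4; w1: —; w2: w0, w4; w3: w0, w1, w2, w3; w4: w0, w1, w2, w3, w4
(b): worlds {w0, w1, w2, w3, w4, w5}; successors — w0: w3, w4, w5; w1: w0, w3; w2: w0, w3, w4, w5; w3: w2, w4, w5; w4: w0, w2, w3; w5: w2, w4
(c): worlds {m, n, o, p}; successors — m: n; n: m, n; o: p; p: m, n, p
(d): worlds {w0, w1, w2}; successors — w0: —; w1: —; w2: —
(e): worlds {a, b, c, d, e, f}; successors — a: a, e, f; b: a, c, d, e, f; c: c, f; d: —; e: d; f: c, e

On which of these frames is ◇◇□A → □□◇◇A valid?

(b), (c), (d)

The schema corresponds to a generalized confluence (Geach) condition: ∀x ∀y ∀z ((xR²y ∧ xR²z) → ∃w (yRw ∧ zR²w)).
(a): fails — w0R²w0, w0R²w1 but no w with w0Rw and w1R²w.
(b): condition met.
(c): condition met.
(d): condition met.
(e): fails — aR²a, aR²d but no w with aRw and dR²w.
Valid on: (b), (c), (d).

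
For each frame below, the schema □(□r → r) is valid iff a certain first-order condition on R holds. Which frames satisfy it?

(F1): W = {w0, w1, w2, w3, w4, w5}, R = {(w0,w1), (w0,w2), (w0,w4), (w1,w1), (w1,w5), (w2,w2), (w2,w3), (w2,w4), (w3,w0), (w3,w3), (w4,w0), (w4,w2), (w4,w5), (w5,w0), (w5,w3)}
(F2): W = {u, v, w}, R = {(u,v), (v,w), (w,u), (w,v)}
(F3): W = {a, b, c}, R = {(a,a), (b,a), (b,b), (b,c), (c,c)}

(F3)

Frame correspondent (Sahlqvist): ∀x ∀y (Rxy → Ryy) — i.e. shift-reflexivity.
(F1): fails — Rw1w5 but not Rw5w5.
(F2): fails — Ruv but not Rvv.
(F3): satisfies the condition.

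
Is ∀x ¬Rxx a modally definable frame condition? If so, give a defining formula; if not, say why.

Any modally definable frame class is closed under surjective bounded morphisms.
The 5-cycle (worlds s,t,u,v,w with s→t→u→v→w→s) is irreflexive, and the map sending every world to a single reflexive point • is a surjective bounded morphism (forth: every edge maps to (•,•); back: every world has a successor). So any modal formula valid on the 5-cycle is also valid on the reflexive point, which is not irreflexive.
Hence irreflexivity is not modally definable.

Not definable by any modal formula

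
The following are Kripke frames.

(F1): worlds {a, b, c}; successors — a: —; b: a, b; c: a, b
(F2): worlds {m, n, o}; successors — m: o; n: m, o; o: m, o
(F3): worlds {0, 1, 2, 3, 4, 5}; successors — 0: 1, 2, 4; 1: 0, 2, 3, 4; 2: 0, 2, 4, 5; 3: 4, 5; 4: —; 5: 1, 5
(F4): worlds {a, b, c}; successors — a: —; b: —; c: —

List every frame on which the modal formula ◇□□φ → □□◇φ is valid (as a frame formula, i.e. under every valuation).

This is the axiom for a generalized confluence (Geach) condition; its first-order frame correspondent is ∀x ∀y ∀z ((xRy ∧ xR²z) → ∃w (yR²w ∧ zRw)).
(F1): fails — bRa, bR²a but no w with aR²w and aRw.
(F2): ✓.
(F3): fails — 0R1, 0R²4 but no w with 1R²w and 4Rw.
(F4): ✓.

(F2), (F4)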